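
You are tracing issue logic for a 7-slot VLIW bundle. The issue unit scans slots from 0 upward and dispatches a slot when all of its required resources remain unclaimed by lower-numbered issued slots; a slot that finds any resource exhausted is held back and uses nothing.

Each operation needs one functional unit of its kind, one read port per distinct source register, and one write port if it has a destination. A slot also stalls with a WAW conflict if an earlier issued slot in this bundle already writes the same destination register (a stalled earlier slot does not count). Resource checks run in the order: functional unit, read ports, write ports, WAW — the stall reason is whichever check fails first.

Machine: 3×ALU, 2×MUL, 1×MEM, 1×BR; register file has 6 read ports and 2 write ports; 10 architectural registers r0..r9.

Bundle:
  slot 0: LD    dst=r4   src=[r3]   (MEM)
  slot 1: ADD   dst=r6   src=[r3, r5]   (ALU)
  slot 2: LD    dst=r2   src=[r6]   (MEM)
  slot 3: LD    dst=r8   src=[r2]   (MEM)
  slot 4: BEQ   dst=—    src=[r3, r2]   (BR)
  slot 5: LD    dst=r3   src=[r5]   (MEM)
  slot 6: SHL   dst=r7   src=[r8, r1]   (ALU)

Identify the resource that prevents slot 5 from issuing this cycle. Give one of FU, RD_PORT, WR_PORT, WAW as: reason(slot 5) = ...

(0) want 1×MEM +1rd +1wr — yes → AL3|MU2|ME0|BR1|rd5|wr1
(1) want 1×ALU +2rd +1wr — yes → AL2|MU2|ME0|BR1|rd3|wr0
(2) want 1×MEM +1rd +1wr — FU → AL2|MU2|ME0|BR1|rd3|wr0
(3) want 1×MEM +1rd +1wr — FU → AL2|MU2|ME0|BR1|rd3|wr0
(4) want 1×BR +2rd +0wr — yes → AL2|MU2|ME0|BR0|rd1|wr0
(5) want 1×MEM +1rd +1wr — FU → AL2|MU2|ME0|BR0|rd1|wr0
(6) want 1×ALU +2rd +1wr — RD_PORT → AL2|MU2|ME0|BR0|rd1|wr0

reason(slot 5) = FU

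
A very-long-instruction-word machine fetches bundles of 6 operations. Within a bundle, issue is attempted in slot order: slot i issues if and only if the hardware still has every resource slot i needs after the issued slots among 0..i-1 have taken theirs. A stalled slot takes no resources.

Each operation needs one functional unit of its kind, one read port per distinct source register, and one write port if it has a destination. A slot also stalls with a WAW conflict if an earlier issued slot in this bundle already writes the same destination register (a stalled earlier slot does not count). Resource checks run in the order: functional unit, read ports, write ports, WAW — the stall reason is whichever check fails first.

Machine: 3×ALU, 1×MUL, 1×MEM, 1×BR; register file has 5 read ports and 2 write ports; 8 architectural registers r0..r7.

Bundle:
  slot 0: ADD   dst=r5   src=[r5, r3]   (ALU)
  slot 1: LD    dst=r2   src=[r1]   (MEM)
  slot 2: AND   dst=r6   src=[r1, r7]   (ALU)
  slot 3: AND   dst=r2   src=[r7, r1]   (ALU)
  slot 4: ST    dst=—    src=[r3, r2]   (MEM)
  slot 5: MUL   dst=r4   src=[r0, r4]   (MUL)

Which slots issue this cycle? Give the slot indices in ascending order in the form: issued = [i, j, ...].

issued = [0, 1]

(0) want 1×ALU +2rd +1wr — yes → AL2|MU1|ME1|BR1|rd3|wr1
(1) want 1×MEM +1rd +1wr — yes → AL2|MU1|ME0|BR1|rd2|wr0
(2) want 1×ALU +2rd +1wr — WR_PORT → AL2|MU1|ME0|BR1|rd2|wr0
(3) want 1×ALU +2rd +1wr — WR_PORT → AL2|MU1|ME0|BR1|rd2|wr0
(4) want 1×MEM +2rd +0wr — FU → AL2|MU1|ME0|BR1|rd2|wr0
(5) want 1×MUL +2rd +1wr — WR_PORT → AL2|MU1|ME0|BR1|rd2|wr0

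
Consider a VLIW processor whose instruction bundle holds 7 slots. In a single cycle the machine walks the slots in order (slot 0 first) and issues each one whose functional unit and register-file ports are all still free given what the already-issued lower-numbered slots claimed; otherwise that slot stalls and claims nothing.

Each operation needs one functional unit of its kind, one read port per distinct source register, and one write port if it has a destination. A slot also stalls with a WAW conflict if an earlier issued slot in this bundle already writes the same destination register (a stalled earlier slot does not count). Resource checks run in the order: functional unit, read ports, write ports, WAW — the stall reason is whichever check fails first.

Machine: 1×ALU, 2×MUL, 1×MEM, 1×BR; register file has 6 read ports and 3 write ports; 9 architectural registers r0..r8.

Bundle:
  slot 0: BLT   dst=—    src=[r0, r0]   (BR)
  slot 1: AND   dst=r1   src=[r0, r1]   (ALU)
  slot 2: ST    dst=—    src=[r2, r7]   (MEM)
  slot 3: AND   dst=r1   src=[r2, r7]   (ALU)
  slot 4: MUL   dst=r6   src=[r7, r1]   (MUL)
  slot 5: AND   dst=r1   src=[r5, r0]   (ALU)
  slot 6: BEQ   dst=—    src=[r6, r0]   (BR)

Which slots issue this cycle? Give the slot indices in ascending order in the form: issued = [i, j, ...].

issued = [0, 1, 2]

#0 BR src=r0,r0 dispatched  <A:1 Mu:2 Ld:1 B:0 rd:5 wr:3>
#1 ALU src=r0,r1 dispatched  <A:0 Mu:2 Ld:1 B:0 rd:3 wr:2>
#2 MEM src=r2,r7 dispatched  <A:0 Mu:2 Ld:0 B:0 rd:1 wr:2>
#3 ALU src=r2,r7 held:FU  <A:0 Mu:2 Ld:0 B:0 rd:1 wr:2>
#4 MUL src=r7,r1 held:RD_PORT  <A:0 Mu:2 Ld:0 B:0 rd:1 wr:2>
#5 ALU src=r5,r0 held:FU  <A:0 Mu:2 Ld:0 B:0 rd:1 wr:2>
#6 BR src=r6,r0 held:FU  <A:0 Mu:2 Ld:0 B:0 rd:1 wr:2>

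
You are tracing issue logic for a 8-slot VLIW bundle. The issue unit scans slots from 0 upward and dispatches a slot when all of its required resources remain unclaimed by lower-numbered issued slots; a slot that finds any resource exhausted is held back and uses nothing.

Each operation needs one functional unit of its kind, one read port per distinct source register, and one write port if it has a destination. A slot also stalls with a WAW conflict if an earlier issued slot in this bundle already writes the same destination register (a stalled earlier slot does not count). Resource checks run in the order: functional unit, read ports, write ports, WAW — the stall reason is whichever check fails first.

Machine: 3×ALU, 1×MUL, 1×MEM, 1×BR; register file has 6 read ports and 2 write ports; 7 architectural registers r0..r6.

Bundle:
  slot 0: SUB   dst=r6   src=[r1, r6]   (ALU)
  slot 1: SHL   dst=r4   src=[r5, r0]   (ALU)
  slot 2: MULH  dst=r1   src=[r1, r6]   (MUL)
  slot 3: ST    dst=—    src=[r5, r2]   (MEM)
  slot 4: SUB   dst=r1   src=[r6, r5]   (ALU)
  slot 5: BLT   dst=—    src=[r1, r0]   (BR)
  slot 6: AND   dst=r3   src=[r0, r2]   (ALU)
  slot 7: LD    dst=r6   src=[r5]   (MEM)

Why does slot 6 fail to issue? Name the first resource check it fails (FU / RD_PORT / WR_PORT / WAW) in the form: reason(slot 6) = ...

  0. ALU→r6 ⇒ go  {2A/1Mu/1Ld/1B | 4r 1w}
  1. ALU→r4 ⇒ go  {1A/1Mu/1Ld/1B | 2r 0w}
  2. MUL→r1 ⇒ no(WR_PORT)  {1A/1Mu/1Ld/1B | 2r 0w}
  3. MEM ⇒ go  {1A/1Mu/0Ld/1B | 0r 0w}
  4. ALU→r1 ⇒ no(RD_PORT)  {1A/1Mu/0Ld/1B | 0r 0w}
  5. BR ⇒ no(RD_PORT)  {1A/1Mu/0Ld/1B | 0r 0w}
  6. ALU→r3 ⇒ no(RD_PORT)  {1A/1Mu/0Ld/1B | 0r 0w}
  7. MEM→r6 ⇒ no(FU)  {1A/1Mu/0Ld/1B | 0r 0w}

reason(slot 6) = RD_PORT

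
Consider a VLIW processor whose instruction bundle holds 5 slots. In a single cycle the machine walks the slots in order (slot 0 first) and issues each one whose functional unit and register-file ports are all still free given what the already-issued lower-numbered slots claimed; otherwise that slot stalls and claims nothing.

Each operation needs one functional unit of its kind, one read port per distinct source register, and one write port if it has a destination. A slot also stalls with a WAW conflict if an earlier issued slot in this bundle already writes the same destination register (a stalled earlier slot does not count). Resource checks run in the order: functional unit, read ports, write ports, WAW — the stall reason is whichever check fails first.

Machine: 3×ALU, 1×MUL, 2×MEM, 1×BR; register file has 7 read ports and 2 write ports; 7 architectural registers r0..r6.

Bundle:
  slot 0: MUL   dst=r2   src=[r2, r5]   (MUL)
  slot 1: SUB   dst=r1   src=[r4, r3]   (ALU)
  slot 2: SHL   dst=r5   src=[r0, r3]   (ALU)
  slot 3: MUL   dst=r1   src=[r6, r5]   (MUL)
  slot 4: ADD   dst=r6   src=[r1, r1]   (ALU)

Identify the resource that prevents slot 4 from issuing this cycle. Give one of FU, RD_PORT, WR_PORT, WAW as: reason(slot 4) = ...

reason(slot 4) = WR_PORT

(0) want 1×MUL +2rd +1wr — yes → AL3|MU0|ME2|BR1|rd5|wr1
(1) want 1×ALU +2rd +1wr — yes → AL2|MU0|ME2|BR1|rd3|wr0
(2) want 1×ALU +2rd +1wr — WR_PORT → AL2|MU0|ME2|BR1|rd3|wr0
(3) want 1×MUL +2rd +1wr — FU → AL2|MU0|ME2|BR1|rd3|wr0
(4) want 1×ALU +1rd +1wr — WR_PORT → AL2|MU0|ME2|BR1|rd3|wr0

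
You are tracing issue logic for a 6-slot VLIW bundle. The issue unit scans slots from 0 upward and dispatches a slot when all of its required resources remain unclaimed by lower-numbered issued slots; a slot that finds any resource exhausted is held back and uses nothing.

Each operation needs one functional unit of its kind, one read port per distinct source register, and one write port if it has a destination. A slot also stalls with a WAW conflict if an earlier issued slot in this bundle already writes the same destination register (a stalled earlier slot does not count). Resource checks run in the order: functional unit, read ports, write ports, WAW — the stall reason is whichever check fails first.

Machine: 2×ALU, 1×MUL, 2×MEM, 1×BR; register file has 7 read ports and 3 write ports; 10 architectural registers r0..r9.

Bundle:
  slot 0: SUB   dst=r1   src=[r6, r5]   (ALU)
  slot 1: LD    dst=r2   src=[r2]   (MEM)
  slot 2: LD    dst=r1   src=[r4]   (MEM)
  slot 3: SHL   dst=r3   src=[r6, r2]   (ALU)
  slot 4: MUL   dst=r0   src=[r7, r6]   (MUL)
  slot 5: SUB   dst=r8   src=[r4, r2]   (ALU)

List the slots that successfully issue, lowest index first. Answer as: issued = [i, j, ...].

issued = [0, 1, 3]

  0. ALU→r1 ⇒ go  {1A/1Mu/2Ld/1B | 5r 2w}
  1. MEM→r2 ⇒ go  {1A/1Mu/1Ld/1B | 4r 1w}
  2. MEM→r1 ⇒ no(WAW)  {1A/1Mu/1Ld/1B | 4r 1w}
  3. ALU→r3 ⇒ go  {0A/1Mu/1Ld/1B | 2r 0w}
  4. MUL→r0 ⇒ no(WR_PORT)  {0A/1Mu/1Ld/1B | 2r 0w}
  5. ALU→r8 ⇒ no(FU)  {0A/1Mu/1Ld/1B | 2r 0w}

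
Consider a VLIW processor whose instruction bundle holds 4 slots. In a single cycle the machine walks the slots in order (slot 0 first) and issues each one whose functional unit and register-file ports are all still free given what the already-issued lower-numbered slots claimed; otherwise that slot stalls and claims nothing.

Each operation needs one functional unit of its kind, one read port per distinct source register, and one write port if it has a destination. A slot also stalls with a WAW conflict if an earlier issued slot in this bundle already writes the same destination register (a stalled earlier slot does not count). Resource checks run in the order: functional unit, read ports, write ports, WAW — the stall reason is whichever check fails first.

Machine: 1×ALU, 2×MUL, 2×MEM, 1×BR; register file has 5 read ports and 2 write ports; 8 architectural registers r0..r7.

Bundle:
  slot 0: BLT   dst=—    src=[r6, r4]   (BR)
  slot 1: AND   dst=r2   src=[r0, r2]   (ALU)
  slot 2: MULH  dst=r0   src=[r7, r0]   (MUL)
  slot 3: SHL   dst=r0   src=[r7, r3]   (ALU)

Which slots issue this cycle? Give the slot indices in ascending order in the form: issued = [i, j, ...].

issued = [0, 1]

#0 BR src=r6,r4 dispatched  <A:1 Mu:2 Ld:2 B:0 rd:3 wr:2>
#1 ALU src=r0,r2 dispatched  <A:0 Mu:2 Ld:2 B:0 rd:1 wr:1>
#2 MUL src=r7,r0 held:RD_PORT  <A:0 Mu:2 Ld:2 B:0 rd:1 wr:1>
#3 ALU src=r7,r3 held:FU  <A:0 Mu:2 Ld:2 B:0 rd:1 wr:1>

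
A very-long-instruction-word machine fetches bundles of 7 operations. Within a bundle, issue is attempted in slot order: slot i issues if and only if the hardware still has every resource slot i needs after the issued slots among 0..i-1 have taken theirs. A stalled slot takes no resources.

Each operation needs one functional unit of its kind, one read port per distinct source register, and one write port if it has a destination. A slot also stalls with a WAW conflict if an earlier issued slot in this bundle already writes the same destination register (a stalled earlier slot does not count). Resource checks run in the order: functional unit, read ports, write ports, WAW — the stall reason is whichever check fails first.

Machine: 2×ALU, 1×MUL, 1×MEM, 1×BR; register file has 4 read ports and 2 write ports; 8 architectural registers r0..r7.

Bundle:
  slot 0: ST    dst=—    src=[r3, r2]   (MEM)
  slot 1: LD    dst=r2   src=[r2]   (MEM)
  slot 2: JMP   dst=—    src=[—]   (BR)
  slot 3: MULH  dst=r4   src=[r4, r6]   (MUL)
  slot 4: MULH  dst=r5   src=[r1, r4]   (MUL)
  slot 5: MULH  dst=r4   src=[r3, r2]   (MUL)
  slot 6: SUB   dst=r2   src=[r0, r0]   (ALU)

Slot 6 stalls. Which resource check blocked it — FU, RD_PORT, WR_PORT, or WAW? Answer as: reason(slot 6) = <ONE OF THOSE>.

reason(slot 6) = RD_PORT

(0) want 1×MEM +2rd +0wr — yes → AL2|MU1|ME0|BR1|rd2|wr2
(1) want 1×MEM +1rd +1wr — FU → AL2|MU1|ME0|BR1|rd2|wr2
(2) want 1×BR +0rd +0wr — yes → AL2|MU1|ME0|BR0|rd2|wr2
(3) want 1×MUL +2rd +1wr — yes → AL2|MU0|ME0|BR0|rd0|wr1
(4) want 1×MUL +2rd +1wr — FU → AL2|MU0|ME0|BR0|rd0|wr1
(5) want 1×MUL +2rd +1wr — FU → AL2|MU0|ME0|BR0|rd0|wr1
(6) want 1×ALU +1rd +1wr — RD_PORT → AL2|MU0|ME0|BR0|rd0|wr1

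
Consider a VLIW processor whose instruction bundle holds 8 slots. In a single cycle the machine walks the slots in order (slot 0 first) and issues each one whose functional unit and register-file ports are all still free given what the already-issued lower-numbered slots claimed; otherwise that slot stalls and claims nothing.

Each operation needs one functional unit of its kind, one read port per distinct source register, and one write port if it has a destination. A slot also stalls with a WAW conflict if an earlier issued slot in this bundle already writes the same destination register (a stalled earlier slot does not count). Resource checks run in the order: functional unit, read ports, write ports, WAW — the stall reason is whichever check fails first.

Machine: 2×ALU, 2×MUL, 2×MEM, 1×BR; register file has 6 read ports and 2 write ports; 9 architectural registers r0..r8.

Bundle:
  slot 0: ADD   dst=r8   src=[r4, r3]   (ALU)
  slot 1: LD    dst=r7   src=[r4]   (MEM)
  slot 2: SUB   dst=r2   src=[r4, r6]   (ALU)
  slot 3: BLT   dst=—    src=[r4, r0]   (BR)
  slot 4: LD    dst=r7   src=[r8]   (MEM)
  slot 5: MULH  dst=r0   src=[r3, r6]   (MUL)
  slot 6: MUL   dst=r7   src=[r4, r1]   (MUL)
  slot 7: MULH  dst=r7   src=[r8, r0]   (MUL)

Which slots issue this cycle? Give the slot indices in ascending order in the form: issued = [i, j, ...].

issued = [0, 1, 3]

[0] ALU needs rd=2 wr=1: ok; after: ALU=1 MUL=2 MEM=2 BR=1, R=4, W=1
[1] MEM needs rd=1 wr=1: ok; after: ALU=1 MUL=2 MEM=1 BR=1, R=3, W=0
[2] ALU needs rd=2 wr=1: WR_PORT; after: ALU=1 MUL=2 MEM=1 BR=1, R=3, W=0
[3] BR needs rd=2 wr=0: ok; after: ALU=1 MUL=2 MEM=1 BR=0, R=1, W=0
[4] MEM needs rd=1 wr=1: WR_PORT; after: ALU=1 MUL=2 MEM=1 BR=0, R=1, W=0
[5] MUL needs rd=2 wr=1: RD_PORT; after: ALU=1 MUL=2 MEM=1 BR=0, R=1, W=0
[6] MUL needs rd=2 wr=1: RD_PORT; after: ALU=1 MUL=2 MEM=1 BR=0, R=1, W=0
[7] MUL needs rd=2 wr=1: RD_PORT; after: ALU=1 MUL=2 MEM=1 BR=0, R=1, W=0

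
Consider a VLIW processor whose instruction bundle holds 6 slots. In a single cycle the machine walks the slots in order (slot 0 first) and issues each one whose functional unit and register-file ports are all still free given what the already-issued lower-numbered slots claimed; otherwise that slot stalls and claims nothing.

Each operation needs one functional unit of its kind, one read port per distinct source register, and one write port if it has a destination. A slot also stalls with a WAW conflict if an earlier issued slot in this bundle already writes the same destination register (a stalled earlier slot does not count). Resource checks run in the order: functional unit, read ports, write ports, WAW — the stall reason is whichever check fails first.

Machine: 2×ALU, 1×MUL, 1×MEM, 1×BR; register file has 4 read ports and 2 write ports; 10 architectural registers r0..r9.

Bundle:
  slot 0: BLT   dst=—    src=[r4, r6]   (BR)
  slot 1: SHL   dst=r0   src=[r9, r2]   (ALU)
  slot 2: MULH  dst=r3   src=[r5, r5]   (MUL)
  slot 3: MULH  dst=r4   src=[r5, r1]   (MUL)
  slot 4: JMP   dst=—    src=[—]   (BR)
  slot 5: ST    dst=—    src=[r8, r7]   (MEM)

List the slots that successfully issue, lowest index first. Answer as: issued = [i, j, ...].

#0 BR src=r4,r6 dispatched  <A:2 Mu:1 Ld:1 B:0 rd:2 wr:2>
#1 ALU src=r9,r2 dispatched  <A:1 Mu:1 Ld:1 B:0 rd:0 wr:1>
#2 MUL src=r5,r5 held:RD_PORT  <A:1 Mu:1 Ld:1 B:0 rd:0 wr:1>
#3 MUL src=r5,r1 held:RD_PORT  <A:1 Mu:1 Ld:1 B:0 rd:0 wr:1>
#4 BR src=- held:FU  <A:1 Mu:1 Ld:1 B:0 rd:0 wr:1>
#5 MEM src=r8,r7 held:RD_PORT  <A:1 Mu:1 Ld:1 B:0 rd:0 wr:1>

issued = [0, 1]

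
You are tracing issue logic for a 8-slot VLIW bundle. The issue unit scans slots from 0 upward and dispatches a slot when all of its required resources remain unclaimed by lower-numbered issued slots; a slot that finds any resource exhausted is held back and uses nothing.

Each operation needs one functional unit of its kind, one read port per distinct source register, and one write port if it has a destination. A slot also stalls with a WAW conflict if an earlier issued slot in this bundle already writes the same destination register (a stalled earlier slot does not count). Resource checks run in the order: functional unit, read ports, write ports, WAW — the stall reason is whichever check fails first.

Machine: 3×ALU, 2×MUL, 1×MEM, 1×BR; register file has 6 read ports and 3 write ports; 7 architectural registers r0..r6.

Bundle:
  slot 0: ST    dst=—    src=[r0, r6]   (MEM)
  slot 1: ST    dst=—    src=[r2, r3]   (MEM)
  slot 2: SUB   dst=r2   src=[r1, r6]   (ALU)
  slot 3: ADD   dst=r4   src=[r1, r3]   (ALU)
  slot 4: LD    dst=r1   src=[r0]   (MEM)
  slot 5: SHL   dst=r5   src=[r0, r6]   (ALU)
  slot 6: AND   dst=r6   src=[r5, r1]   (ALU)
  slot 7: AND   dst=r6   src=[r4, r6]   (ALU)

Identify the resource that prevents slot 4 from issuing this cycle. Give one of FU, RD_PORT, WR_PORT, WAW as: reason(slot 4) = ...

reason(slot 4) = FU

#0 MEM src=r0,r6 dispatched  <A:3 Mu:2 Ld:0 B:1 rd:4 wr:3>
#1 MEM src=r2,r3 held:FU  <A:3 Mu:2 Ld:0 B:1 rd:4 wr:3>
#2 ALU src=r1,r6 dispatched  <A:2 Mu:2 Ld:0 B:1 rd:2 wr:2>
#3 ALU src=r1,r3 dispatched  <A:1 Mu:2 Ld:0 B:1 rd:0 wr:1>
#4 MEM src=r0 held:FU  <A:1 Mu:2 Ld:0 B:1 rd:0 wr:1>
#5 ALU src=r0,r6 held:RD_PORT  <A:1 Mu:2 Ld:0 B:1 rd:0 wr:1>
#6 ALU src=r5,r1 held:RD_PORT  <A:1 Mu:2 Ld:0 B:1 rd:0 wr:1>
#7 ALU src=r4,r6 held:RD_PORT  <A:1 Mu:2 Ld:0 B:1 rd:0 wr:1>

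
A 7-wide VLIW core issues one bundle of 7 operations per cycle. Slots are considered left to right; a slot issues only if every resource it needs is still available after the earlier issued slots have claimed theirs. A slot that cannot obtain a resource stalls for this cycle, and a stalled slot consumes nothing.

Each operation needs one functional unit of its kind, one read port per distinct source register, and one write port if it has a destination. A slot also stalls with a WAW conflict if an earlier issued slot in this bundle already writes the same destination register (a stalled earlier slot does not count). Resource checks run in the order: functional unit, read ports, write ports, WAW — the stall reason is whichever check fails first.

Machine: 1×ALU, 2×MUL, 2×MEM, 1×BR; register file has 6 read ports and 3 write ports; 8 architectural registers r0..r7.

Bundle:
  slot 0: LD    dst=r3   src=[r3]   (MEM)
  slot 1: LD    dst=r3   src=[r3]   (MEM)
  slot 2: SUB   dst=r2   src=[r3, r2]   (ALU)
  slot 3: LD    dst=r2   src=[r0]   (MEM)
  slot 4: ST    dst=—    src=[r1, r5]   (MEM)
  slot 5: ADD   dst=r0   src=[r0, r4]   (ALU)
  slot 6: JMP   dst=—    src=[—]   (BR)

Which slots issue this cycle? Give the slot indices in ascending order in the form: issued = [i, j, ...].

issued = [0, 2, 4, 6]

  0. MEM→r3 ⇒ go  {1A/2Mu/1Ld/1B | 5r 2w}
  1. MEM→r3 ⇒ no(WAW)  {1A/2Mu/1Ld/1B | 5r 2w}
  2. ALU→r2 ⇒ go  {0A/2Mu/1Ld/1B | 3r 1w}
  3. MEM→r2 ⇒ no(WAW)  {0A/2Mu/1Ld/1B | 3r 1w}
  4. MEM ⇒ go  {0A/2Mu/0Ld/1B | 1r 1w}
  5. ALU→r0 ⇒ no(FU)  {0A/2Mu/0Ld/1B | 1r 1w}
  6. BR ⇒ go  {0A/2Mu/0Ld/0B | 1r 1w}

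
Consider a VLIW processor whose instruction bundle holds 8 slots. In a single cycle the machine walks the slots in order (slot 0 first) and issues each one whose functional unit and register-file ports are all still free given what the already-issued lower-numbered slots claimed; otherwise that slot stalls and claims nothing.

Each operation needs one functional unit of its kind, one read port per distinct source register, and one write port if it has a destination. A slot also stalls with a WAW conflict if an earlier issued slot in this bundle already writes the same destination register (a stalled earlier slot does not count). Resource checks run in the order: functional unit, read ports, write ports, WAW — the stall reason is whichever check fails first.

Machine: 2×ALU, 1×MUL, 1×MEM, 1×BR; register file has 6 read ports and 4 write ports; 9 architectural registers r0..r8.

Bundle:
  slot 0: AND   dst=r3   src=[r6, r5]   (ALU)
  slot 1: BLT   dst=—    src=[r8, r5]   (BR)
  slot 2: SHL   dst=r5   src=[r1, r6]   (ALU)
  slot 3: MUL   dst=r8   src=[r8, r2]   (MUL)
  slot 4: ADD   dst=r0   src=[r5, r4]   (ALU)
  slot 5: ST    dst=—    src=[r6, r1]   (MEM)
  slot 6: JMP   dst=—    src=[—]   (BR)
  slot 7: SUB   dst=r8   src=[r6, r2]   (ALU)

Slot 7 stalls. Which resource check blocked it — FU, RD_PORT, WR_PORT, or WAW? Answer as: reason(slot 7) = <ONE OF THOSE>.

reason(slot 7) = FU

[0] ALU needs rd=2 wr=1: ok; after: ALU=1 MUL=1 MEM=1 BR=1, R=4, W=3
[1] BR needs rd=2 wr=0: ok; after: ALU=1 MUL=1 MEM=1 BR=0, R=2, W=3
[2] ALU needs rd=2 wr=1: ok; after: ALU=0 MUL=1 MEM=1 BR=0, R=0, W=2
[3] MUL needs rd=2 wr=1: RD_PORT; after: ALU=0 MUL=1 MEM=1 BR=0, R=0, W=2
[4] ALU needs rd=2 wr=1: FU; after: ALU=0 MUL=1 MEM=1 BR=0, R=0, W=2
[5] MEM needs rd=2 wr=0: RD_PORT; after: ALU=0 MUL=1 MEM=1 BR=0, R=0, W=2
[6] BR needs rd=0 wr=0: FU; after: ALU=0 MUL=1 MEM=1 BR=0, R=0, W=2
[7] ALU needs rd=2 wr=1: FU; after: ALU=0 MUL=1 MEM=1 BR=0, R=0, W=2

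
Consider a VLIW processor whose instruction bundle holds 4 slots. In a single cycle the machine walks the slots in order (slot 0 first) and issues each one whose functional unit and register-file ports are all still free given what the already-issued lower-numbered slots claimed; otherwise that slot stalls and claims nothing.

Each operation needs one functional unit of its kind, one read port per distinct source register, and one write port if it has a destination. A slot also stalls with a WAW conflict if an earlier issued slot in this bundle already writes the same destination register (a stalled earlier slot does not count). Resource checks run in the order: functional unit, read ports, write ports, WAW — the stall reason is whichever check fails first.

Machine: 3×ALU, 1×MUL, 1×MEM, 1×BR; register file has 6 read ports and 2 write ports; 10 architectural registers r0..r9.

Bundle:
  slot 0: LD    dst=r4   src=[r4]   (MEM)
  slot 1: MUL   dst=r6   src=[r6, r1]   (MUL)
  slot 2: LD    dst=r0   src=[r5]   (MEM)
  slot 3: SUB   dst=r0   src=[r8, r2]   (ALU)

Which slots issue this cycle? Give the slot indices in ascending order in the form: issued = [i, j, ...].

issued = [0, 1]

(0) want 1×MEM +1rd +1wr — yes → AL3|MU1|ME0|BR1|rd5|wr1
(1) want 1×MUL +2rd +1wr — yes → AL3|MU0|ME0|BR1|rd3|wr0
(2) want 1×MEM +1rd +1wr — FU → AL3|MU0|ME0|BR1|rd3|wr0
(3) want 1×ALU +2rd +1wr — WR_PORT → AL3|MU0|ME0|BR1|rd3|wr0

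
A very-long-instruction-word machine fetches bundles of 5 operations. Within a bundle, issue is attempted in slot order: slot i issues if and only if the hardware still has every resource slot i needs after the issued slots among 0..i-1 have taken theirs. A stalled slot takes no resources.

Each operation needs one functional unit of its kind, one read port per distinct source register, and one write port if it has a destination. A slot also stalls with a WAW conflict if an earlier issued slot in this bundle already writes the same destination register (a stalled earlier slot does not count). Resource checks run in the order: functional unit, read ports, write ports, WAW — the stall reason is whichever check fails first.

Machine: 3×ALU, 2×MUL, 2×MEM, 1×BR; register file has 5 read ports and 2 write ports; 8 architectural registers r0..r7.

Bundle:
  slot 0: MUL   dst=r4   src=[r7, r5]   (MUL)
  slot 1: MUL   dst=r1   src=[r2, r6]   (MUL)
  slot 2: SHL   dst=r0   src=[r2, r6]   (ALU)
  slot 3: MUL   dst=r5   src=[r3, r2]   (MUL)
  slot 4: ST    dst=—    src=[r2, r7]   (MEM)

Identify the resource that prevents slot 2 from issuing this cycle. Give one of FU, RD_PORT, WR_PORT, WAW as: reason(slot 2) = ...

reason(slot 2) = RD_PORT

slot 0 (MUL): ISSUE — free A3,Mu1,Ld2,B1 rp3 wp1
slot 1 (MUL): ISSUE — free A3,Mu0,Ld2,B1 rp1 wp0
slot 2 (ALU): stall RD_PORT — free A3,Mu0,Ld2,B1 rp1 wp0
slot 3 (MUL): stall FU — free A3,Mu0,Ld2,B1 rp1 wp0
slot 4 (MEM): stall RD_PORT — free A3,Mu0,Ld2,B1 rp1 wp0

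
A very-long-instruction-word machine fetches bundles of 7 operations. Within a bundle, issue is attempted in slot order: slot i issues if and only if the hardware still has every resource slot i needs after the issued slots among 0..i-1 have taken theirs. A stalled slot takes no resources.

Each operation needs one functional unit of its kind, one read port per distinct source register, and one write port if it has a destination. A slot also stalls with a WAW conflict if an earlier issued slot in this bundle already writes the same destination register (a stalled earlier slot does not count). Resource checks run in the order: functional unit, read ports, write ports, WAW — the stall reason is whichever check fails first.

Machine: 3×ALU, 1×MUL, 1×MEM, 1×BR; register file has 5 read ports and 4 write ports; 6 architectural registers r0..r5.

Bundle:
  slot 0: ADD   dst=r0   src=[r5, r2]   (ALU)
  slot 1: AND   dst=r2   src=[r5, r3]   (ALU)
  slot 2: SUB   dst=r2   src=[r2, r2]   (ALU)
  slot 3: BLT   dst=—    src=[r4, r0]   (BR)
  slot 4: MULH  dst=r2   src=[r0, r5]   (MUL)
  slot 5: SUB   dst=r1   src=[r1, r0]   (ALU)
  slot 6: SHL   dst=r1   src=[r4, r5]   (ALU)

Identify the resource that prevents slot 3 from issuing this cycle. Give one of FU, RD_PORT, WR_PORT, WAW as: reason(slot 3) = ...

reason(slot 3) = RD_PORT

slot 0 (ALU): ISSUE — free A2,Mu1,Ld1,B1 rp3 wp3
slot 1 (ALU): ISSUE — free A1,Mu1,Ld1,B1 rp1 wp2
slot 2 (ALU): stall WAW — free A1,Mu1,Ld1,B1 rp1 wp2
slot 3 (BR): stall RD_PORT — free A1,Mu1,Ld1,B1 rp1 wp2
slot 4 (MUL): stall RD_PORT — free A1,Mu1,Ld1,B1 rp1 wp2
slot 5 (ALU): stall RD_PORT — free A1,Mu1,Ld1,B1 rp1 wp2
slot 6 (ALU): stall RD_PORT — free A1,Mu1,Ld1,B1 rp1 wp2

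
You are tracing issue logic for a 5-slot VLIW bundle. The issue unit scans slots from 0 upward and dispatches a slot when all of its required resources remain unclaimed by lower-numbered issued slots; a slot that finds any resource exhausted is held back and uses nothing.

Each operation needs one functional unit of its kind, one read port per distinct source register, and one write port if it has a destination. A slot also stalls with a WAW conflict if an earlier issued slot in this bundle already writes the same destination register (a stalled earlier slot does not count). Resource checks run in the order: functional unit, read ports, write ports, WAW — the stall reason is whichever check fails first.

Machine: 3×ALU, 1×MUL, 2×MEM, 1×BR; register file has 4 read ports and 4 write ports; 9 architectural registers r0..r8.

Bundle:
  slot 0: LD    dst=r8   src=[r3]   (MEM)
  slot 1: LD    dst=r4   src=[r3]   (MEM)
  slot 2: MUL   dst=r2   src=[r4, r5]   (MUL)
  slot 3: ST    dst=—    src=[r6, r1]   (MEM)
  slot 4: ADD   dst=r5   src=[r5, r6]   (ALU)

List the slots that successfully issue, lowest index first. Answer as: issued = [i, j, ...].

#0 MEM src=r3 dispatched  <A:3 Mu:1 Ld:1 B:1 rd:3 wr:3>
#1 MEM src=r3 dispatched  <A:3 Mu:1 Ld:0 B:1 rd:2 wr:2>
#2 MUL src=r4,r5 dispatched  <A:3 Mu:0 Ld:0 B:1 rd:0 wr:1>
#3 MEM src=r6,r1 held:FU  <A:3 Mu:0 Ld:0 B:1 rd:0 wr:1>
#4 ALU src=r5,r6 held:RD_PORT  <A:3 Mu:0 Ld:0 B:1 rd:0 wr:1>

issued = [0, 1, 2]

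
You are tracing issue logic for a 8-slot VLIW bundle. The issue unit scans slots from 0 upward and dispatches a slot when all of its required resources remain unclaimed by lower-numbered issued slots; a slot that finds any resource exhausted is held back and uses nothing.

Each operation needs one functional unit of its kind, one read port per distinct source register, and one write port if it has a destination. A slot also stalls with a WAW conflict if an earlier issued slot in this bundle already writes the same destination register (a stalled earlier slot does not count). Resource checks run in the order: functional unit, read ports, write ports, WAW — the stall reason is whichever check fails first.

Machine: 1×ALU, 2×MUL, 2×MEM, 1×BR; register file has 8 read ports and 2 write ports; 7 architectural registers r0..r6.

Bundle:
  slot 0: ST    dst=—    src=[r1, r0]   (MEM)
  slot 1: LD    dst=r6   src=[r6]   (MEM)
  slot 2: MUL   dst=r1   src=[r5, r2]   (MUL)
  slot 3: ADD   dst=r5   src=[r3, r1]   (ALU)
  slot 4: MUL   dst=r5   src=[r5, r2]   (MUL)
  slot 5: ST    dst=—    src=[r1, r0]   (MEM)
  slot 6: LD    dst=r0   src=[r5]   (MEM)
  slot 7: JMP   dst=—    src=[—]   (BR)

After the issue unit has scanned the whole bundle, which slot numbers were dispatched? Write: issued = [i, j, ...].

  0. MEM ⇒ go  {1A/2Mu/1Ld/1B | 6r 2w}
  1. MEM→r6 ⇒ go  {1A/2Mu/0Ld/1B | 5r 1w}
  2. MUL→r1 ⇒ go  {1A/1Mu/0Ld/1B | 3r 0w}
  3. ALU→r5 ⇒ no(WR_PORT)  {1A/1Mu/0Ld/1B | 3r 0w}
  4. MUL→r5 ⇒ no(WR_PORT)  {1A/1Mu/0Ld/1B | 3r 0w}
  5. MEM ⇒ no(FU)  {1A/1Mu/0Ld/1B | 3r 0w}
  6. MEM→r0 ⇒ no(FU)  {1A/1Mu/0Ld/1B | 3r 0w}
  7. BR ⇒ go  {1A/1Mu/0Ld/0B | 3r 0w}

issued = [0, 1, 2, 7]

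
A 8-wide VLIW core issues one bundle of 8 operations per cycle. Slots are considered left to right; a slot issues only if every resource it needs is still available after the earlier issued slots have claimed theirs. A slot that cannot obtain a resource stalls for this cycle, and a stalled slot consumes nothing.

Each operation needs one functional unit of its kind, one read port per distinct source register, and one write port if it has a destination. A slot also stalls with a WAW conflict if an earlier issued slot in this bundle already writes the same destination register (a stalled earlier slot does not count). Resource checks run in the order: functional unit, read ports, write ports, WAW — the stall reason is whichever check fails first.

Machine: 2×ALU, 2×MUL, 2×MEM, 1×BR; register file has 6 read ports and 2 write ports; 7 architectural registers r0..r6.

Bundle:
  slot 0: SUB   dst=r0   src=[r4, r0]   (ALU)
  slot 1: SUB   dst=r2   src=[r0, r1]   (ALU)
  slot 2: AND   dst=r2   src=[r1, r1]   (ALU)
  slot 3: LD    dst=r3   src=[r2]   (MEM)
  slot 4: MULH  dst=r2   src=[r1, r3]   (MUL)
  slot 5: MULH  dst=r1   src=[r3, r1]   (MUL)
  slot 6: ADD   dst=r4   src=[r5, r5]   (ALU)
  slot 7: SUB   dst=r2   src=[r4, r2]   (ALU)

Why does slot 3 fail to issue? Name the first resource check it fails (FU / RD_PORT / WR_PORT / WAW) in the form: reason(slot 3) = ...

#0 ALU src=r4,r0 dispatched  <A:1 Mu:2 Ld:2 B:1 rd:4 wr:1>
#1 ALU src=r0,r1 dispatched  <A:0 Mu:2 Ld:2 B:1 rd:2 wr:0>
#2 ALU src=r1,r1 held:FU  <A:0 Mu:2 Ld:2 B:1 rd:2 wr:0>
#3 MEM src=r2 held:WR_PORT  <A:0 Mu:2 Ld:2 B:1 rd:2 wr:0>
#4 MUL src=r1,r3 held:WR_PORT  <A:0 Mu:2 Ld:2 B:1 rd:2 wr:0>
#5 MUL src=r3,r1 held:WR_PORT  <A:0 Mu:2 Ld:2 B:1 rd:2 wr:0>
#6 ALU src=r5,r5 held:FU  <A:0 Mu:2 Ld:2 B:1 rd:2 wr:0>
#7 ALU src=r4,r2 held:FU  <A:0 Mu:2 Ld:2 B:1 rd:2 wr:0>

reason(slot 3) = WR_PORT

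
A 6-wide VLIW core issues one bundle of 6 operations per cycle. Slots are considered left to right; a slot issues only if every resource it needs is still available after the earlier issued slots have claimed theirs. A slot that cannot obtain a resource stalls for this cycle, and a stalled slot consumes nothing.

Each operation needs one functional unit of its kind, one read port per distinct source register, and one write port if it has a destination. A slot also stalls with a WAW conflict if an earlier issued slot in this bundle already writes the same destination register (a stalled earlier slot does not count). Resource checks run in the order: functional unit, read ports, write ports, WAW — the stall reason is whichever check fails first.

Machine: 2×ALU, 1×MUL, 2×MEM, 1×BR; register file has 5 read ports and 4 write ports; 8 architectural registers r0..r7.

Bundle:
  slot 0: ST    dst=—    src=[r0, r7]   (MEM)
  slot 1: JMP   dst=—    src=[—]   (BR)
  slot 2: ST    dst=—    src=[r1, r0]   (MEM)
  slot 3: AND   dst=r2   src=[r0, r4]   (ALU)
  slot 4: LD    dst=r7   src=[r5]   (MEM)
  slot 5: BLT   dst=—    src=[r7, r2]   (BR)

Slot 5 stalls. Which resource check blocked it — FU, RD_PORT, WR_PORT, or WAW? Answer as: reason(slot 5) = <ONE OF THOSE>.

[0] MEM needs rd=2 wr=0: ok; after: ALU=2 MUL=1 MEM=1 BR=1, R=3, W=4
[1] BR needs rd=0 wr=0: ok; after: ALU=2 MUL=1 MEM=1 BR=0, R=3, W=4
[2] MEM needs rd=2 wr=0: ok; after: ALU=2 MUL=1 MEM=0 BR=0, R=1, W=4
[3] ALU needs rd=2 wr=1: RD_PORT; after: ALU=2 MUL=1 MEM=0 BR=0, R=1, W=4
[4] MEM needs rd=1 wr=1: FU; after: ALU=2 MUL=1 MEM=0 BR=0, R=1, W=4
[5] BR needs rd=2 wr=0: FU; after: ALU=2 MUL=1 MEM=0 BR=0, R=1, W=4

reason(slot 5) = FU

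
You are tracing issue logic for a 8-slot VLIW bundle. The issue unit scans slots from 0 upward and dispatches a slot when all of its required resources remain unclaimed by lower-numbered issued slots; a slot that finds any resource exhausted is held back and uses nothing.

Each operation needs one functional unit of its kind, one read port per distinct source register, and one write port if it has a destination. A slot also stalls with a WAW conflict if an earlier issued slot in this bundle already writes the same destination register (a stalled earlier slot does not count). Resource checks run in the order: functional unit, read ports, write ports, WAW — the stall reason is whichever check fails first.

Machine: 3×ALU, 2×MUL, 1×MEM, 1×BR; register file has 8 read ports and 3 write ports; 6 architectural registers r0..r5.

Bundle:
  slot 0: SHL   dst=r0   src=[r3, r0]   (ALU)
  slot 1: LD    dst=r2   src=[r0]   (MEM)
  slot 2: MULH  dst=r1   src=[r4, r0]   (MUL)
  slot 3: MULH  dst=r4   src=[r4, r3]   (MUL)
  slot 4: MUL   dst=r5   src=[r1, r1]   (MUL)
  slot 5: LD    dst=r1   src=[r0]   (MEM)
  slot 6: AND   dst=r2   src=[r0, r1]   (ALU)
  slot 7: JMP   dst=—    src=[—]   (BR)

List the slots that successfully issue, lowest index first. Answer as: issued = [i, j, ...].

issued = [0, 1, 2, 7]

slot 0 (ALU): ISSUE — free A2,Mu2,Ld1,B1 rp6 wp2
slot 1 (MEM): ISSUE — free A2,Mu2,Ld0,B1 rp5 wp1
slot 2 (MUL): ISSUE — free A2,Mu1,Ld0,B1 rp3 wp0
slot 3 (MUL): stall WR_PORT — free A2,Mu1,Ld0,B1 rp3 wp0
slot 4 (MUL): stall WR_PORT — free A2,Mu1,Ld0,B1 rp3 wp0
slot 5 (MEM): stall FU — free A2,Mu1,Ld0,B1 rp3 wp0
slot 6 (ALU): stall WR_PORT — free A2,Mu1,Ld0,B1 rp3 wp0
slot 7 (BR): ISSUE — free A2,Mu1,Ld0,B0 rp3 wp0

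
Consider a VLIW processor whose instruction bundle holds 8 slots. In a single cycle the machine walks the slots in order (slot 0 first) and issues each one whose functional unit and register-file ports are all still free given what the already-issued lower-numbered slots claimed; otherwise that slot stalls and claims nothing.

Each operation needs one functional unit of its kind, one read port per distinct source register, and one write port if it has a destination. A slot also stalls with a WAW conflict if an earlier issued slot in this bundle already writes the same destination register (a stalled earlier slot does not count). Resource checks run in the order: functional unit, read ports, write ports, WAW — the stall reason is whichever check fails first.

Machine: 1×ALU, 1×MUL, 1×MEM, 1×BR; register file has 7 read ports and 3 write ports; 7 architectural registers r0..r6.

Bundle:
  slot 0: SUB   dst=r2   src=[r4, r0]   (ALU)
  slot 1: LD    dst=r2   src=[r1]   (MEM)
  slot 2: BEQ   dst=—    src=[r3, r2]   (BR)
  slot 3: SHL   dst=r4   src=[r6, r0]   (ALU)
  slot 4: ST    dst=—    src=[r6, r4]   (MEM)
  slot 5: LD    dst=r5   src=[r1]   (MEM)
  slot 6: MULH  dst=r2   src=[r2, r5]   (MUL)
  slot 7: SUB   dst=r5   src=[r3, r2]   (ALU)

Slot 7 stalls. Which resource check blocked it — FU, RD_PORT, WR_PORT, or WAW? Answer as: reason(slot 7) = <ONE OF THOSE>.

reason(slot 7) = FU

#0 ALU src=r4,r0 dispatched  <A:0 Mu:1 Ld:1 B:1 rd:5 wr:2>
#1 MEM src=r1 held:WAW  <A:0 Mu:1 Ld:1 B:1 rd:5 wr:2>
#2 BR src=r3,r2 dispatched  <A:0 Mu:1 Ld:1 B:0 rd:3 wr:2>
#3 ALU src=r6,r0 held:FU  <A:0 Mu:1 Ld:1 B:0 rd:3 wr:2>
#4 MEM src=r6,r4 dispatched  <A:0 Mu:1 Ld:0 B:0 rd:1 wr:2>
#5 MEM src=r1 held:FU  <A:0 Mu:1 Ld:0 B:0 rd:1 wr:2>
#6 MUL src=r2,r5 held:RD_PORT  <A:0 Mu:1 Ld:0 B:0 rd:1 wr:2>
#7 ALU src=r3,r2 held:FU  <A:0 Mu:1 Ld:0 B:0 rd:1 wr:2>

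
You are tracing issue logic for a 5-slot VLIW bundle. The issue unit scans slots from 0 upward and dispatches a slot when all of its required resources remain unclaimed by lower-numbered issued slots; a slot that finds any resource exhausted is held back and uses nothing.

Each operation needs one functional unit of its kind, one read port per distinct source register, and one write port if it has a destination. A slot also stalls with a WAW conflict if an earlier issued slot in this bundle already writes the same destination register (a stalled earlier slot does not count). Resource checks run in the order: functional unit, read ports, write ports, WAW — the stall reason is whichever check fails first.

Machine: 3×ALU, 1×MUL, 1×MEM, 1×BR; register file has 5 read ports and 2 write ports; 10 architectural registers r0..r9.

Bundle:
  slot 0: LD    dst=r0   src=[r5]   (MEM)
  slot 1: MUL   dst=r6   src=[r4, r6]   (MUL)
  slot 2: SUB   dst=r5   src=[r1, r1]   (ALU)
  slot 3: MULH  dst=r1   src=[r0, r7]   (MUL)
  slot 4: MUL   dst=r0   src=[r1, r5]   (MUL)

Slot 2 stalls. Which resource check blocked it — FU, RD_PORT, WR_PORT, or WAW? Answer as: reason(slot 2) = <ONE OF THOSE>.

#0 MEM src=r5 dispatched  <A:3 Mu:1 Ld:0 B:1 rd:4 wr:1>
#1 MUL src=r4,r6 dispatched  <A:3 Mu:0 Ld:0 B:1 rd:2 wr:0>
#2 ALU src=r1,r1 held:WR_PORT  <A:3 Mu:0 Ld:0 B:1 rd:2 wr:0>
#3 MUL src=r0,r7 held:FU  <A:3 Mu:0 Ld:0 B:1 rd:2 wr:0>
#4 MUL src=r1,r5 held:FU  <A:3 Mu:0 Ld:0 B:1 rd:2 wr:0>

reason(slot 2) = WR_PORT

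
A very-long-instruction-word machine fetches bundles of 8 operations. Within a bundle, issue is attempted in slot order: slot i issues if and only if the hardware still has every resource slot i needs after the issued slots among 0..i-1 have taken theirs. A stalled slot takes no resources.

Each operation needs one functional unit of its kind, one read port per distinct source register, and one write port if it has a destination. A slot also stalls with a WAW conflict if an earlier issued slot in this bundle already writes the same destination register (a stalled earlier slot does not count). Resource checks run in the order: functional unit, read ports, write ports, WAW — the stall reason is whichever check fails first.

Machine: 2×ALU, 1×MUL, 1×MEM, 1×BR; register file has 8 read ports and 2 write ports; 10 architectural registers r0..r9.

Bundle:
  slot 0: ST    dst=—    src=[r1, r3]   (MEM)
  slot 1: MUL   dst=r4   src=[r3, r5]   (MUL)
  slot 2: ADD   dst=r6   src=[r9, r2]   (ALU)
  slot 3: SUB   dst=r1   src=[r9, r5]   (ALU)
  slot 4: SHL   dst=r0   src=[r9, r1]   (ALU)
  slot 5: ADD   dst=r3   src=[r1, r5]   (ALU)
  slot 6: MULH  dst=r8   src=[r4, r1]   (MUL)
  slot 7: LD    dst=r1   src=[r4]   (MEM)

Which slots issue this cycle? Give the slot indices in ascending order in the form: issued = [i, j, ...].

issued = [0, 1, 2]

(0) want 1×MEM +2rd +0wr — yes → AL2|MU1|ME0|BR1|rd6|wr2
(1) want 1×MUL +2rd +1wr — yes → AL2|MU0|ME0|BR1|rd4|wr1
(2) want 1×ALU +2rd +1wr — yes → AL1|MU0|ME0|BR1|rd2|wr0
(3) want 1×ALU +2rd +1wr — WR_PORT → AL1|MU0|ME0|BR1|rd2|wr0
(4) want 1×ALU +2rd +1wr — WR_PORT → AL1|MU0|ME0|BR1|rd2|wr0
(5) want 1×ALU +2rd +1wr — WR_PORT → AL1|MU0|ME0|BR1|rd2|wr0
(6) want 1×MUL +2rd +1wr — FU → AL1|MU0|ME0|BR1|rd2|wr0
(7) want 1×MEM +1rd +1wr — FU → AL1|MU0|ME0|BR1|rd2|wr0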